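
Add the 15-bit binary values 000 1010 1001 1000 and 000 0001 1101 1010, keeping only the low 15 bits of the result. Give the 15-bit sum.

000110001110010

  000101010011000
+ 000000111011010
= 000110001110010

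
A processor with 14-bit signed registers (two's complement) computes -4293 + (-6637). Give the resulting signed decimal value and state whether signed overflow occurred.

-4293 → 10111100111011
-6637 → 10011000010011
  10111100111011
+ 10011000010011
= 01010101001110  (discard carry-out 1)
Result 01010101001110: MSB = 0 → value 5454.
Both addends are negative but the stored result is non-negative: signed overflow. The true value -4293 + (-6637) = -10930 lies outside [-8192, 8191].

5454; overflow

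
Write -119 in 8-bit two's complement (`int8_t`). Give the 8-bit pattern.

|-119| = 119 = 01110111 in 8 bits.
Invert the bits: 10001000. Add 1: 10001001.
Check: 10001001 reads as 137 − 256 = -119.

10001001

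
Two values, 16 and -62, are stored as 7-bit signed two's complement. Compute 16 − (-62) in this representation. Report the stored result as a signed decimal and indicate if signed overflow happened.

16 → 0010000
-62 → 1000010
Subtract via negate-and-add: invert 1000010 + 1 = 0111110 (i.e. 62).
  0010000
+ 0111110
= 1001110
Result 1001110: MSB = 1 → 78 − 128 = -50.
Both addends (after negating the subtrahend) are non-negative but the stored result is negative: signed overflow. The true value 16 − (-62) = 78 lies outside [-64, 63].

-50; overflow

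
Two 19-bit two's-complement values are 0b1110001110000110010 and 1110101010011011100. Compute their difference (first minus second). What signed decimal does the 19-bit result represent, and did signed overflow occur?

-14506; no overflow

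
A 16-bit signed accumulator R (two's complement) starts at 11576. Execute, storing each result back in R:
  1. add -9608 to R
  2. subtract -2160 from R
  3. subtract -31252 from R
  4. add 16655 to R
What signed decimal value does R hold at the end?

Start: R = 11576 = 0010110100111000.
R = 11576 + (-9608) = 1968 = 0000011110110000
R = 1968 − (-2160) = 4128 = 0001000000100000
R = 4128 − (-31252) = 35380; wraps to -30156 = 1000101000110100
R = -30156 + 16655 = -13501 = 1100101101000011

-13501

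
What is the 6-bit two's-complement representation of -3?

|-3| = 3 = 000011 in 6 bits.
Invert the bits: 111100. Add 1: 111101.
Check: 111101 reads as 61 − 64 = -3.

111101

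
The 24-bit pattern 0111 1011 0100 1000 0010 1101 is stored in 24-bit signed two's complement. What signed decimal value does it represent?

MSB is 0, so the value is non-negative: 011110110100100000101101 = 8079405.

8079405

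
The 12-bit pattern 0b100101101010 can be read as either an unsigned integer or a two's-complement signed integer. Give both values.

Unsigned: 100101101010 = 2410.
Signed: MSB=1 → 2410 − 4096 = -1686.

unsigned = 2410, signed = -1686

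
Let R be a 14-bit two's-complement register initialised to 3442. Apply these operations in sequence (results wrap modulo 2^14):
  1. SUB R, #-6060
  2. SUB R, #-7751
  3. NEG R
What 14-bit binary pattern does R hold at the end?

11110010011011

Start: R = 3442 = 00110101110010.
R = 3442 − (-6060) = 9502; wraps to -6882 = 10010100011110
R = -6882 − (-7751) = 869 = 00001101100101
R = −(869) = -869 = 11110010011011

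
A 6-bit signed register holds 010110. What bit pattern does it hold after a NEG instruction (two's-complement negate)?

101010

Invert: 101001. Add 1: 101010.
Check: 010110 = 22, 101010 = -22.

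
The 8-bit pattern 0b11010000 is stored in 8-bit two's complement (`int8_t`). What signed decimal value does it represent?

MSB is 1, so the value is negative.
Unsigned reading: 208. Subtract 2^8 = 256: 208 − 256 = -48.

-48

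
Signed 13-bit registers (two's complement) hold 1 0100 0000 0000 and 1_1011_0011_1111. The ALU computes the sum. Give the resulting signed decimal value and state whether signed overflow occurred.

3903; overflow

1 0100 0000 0000 → 1010000000000 = -3072 (signed)
1_1011_0011_1111 → 1101100111111 = -1217 (signed)
  1010000000000
+ 1101100111111
= 0111100111111  (discard carry-out 1)
Result 0111100111111: MSB = 0 → value 3903.
Both addends are negative but the stored result is non-negative: signed overflow. The true value -3072 + (-1217) = -4289 lies outside [-4096, 4095].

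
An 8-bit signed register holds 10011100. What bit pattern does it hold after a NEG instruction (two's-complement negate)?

01100100

Invert: 01100011. Add 1: 01100100.
Check: 10011100 = -100, 01100100 = 100.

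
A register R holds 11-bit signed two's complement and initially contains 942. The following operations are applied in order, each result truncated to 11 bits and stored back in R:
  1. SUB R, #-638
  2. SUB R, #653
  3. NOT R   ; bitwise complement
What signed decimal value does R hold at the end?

-928

Start: R = 942 = 01110101110.
R = 942 − (-638) = 1580; wraps to -468 = 11000101100
R = -468 − 653 = -1121; wraps to 927 = 01110011111
R = NOT 01110011111 = 10001100000 = -928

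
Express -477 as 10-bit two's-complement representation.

|-477| = 477 = 0111011101 in 10 bits.
Invert the bits: 1000100010. Add 1: 1000100011.

1000100011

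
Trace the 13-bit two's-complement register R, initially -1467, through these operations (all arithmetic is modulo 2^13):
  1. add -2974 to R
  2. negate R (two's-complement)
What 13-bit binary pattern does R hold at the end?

1000101011001

Start: R = -1467 = 1101001000101.
R = -1467 + (-2974) = -4441; wraps to 3751 = 0111010100111
R = −(3751) = -3751 = 1000101011001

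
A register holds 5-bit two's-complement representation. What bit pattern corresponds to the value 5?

5 is non-negative, so write it directly in 5 bits: 00101.

00101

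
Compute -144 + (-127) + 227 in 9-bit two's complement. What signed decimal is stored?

-44

-144 + (-127) = -271 → wraps to 241 (011110001)
241 + 227 = 468 → wraps to -44 (111010100)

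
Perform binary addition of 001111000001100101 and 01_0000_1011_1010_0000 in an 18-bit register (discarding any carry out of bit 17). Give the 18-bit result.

011111110000000101

  001111000001100101
+ 010000101110100000
= 011111110000000101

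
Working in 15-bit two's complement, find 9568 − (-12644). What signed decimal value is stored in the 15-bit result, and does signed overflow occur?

-10556; overflow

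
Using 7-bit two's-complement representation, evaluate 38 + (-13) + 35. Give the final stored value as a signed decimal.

38 + (-13) = 25 (0011001)
25 + 35 = 60 (0111100)

60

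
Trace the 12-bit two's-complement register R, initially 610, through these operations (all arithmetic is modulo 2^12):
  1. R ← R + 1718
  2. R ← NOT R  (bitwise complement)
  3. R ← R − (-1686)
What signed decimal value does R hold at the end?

Start: R = 610 = 001001100010.
R = 610 + 1718 = 2328; wraps to -1768 = 100100011000
R = NOT 100100011000 = 011011100111 = 1767
R = 1767 − (-1686) = 3453; wraps to -643 = 110101111101

-643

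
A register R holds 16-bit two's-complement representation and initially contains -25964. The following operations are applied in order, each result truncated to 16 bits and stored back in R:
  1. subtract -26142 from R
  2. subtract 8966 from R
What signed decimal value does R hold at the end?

-8788

Start: R = -25964 = 1001101010010100.
R = -25964 − (-26142) = 178 = 0000000010110010
R = 178 − 8966 = -8788 = 1101110110101100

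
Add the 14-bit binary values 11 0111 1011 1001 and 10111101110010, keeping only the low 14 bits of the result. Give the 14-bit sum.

10011100101011

  11011110111001
+ 10111101110010
= 10011100101011  (discard carry-out 1)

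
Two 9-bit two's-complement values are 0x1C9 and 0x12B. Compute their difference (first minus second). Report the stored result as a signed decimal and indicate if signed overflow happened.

158; no overflow

0x1C9 = 111001001 = -55 (signed)
0x12B = 100101011 = -213 (signed)
Subtract via negate-and-add: invert 100101011 + 1 = 011010101 (i.e. 213).
  111001001
+ 011010101
= 010011110  (discard carry-out 1)
Result 010011110: MSB = 0 → value 158.
Addends (after negating the subtrahend) have opposite signs, so signed overflow cannot occur.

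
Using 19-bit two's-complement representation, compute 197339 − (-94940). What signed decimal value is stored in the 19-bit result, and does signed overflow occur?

197339 → 0110000001011011011
-94940 → 1101000110100100100
Subtract via negate-and-add: invert 1101000110100100100 + 1 = 0010111001011011100 (i.e. 94940).
  0110000001011011011
+ 0010111001011011100
= 1000111010110110111
Result 1000111010110110111: MSB = 1 → 292279 − 524288 = -232009.
Both addends (after negating the subtrahend) are non-negative but the stored result is negative: signed overflow. The true value 197339 − (-94940) = 292279 lies outside [-262144, 262143].

-232009; overflow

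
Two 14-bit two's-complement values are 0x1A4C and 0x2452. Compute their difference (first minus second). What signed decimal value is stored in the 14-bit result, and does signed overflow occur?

-2566; overflow

0x1A4C = 01101001001100 = 6732 (signed)
0x2452 = 10010001010010 = -7086 (signed)
Subtract via negate-and-add: invert 10010001010010 + 1 = 01101110101110 (i.e. 7086).
  01101001001100
+ 01101110101110
= 11010111111010
Result 11010111111010: MSB = 1 → 13818 − 16384 = -2566.
Both addends (after negating the subtrahend) are non-negative but the stored result is negative: signed overflow. The true value 6732 − (-7086) = 13818 lies outside [-8192, 8191].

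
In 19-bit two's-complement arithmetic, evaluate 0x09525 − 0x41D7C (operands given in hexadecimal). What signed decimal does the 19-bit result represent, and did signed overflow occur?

-231511; overflow

0x09525 = 0001001010100100101 = 38181 (signed)
0x41D7C = 1000001110101111100 = -254596 (signed)
Subtract via negate-and-add: invert 1000001110101111100 + 1 = 0111110001010000100 (i.e. 254596).
  0001001010100100101
+ 0111110001010000100
= 1000111011110101001
Result 1000111011110101001: MSB = 1 → 292777 − 524288 = -231511.
Both addends (after negating the subtrahend) are non-negative but the stored result is negative: signed overflow. The true value 38181 − (-254596) = 292777 lies outside [-262144, 262143].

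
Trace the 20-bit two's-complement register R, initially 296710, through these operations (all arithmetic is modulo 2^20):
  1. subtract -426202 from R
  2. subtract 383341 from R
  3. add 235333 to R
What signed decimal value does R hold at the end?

-473672

Start: R = 296710 = 01001000011100000110.
R = 296710 − (-426202) = 722912; wraps to -325664 = 10110000011111100000
R = -325664 − 383341 = -709005; wraps to 339571 = 01010010111001110011
R = 339571 + 235333 = 574904; wraps to -473672 = 10001100010110111000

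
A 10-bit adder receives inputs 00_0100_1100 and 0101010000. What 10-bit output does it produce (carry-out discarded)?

  0001001100
+ 0101010000
= 0110011100

0110011100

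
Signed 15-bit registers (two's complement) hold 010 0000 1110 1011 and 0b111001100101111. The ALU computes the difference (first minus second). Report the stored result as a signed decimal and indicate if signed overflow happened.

010 0000 1110 1011 → 010000011101011 = 8427 (signed)
0b111001100101111 → 111001100101111 = -3281 (signed)
Subtract via negate-and-add: invert 111001100101111 + 1 = 000110011010001 (i.e. 3281).
  010000011101011
+ 000110011010001
= 010110110111100
Result 010110110111100: MSB = 0 → value 11708.
Both addends (after negating the subtrahend) are non-negative and so is the stored result: no signed overflow.

11708; no overflow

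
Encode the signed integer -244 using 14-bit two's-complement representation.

11111100001100

|-244| = 244 = 00000011110100 in 14 bits.
Invert the bits: 11111100001011. Add 1: 11111100001100.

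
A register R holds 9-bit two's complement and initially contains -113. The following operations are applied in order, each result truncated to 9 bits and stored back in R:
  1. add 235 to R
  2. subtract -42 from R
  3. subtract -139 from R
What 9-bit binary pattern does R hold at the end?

100101111

Start: R = -113 = 110001111.
R = -113 + 235 = 122 = 001111010
R = 122 − (-42) = 164 = 010100100
R = 164 − (-139) = 303; wraps to -209 = 100101111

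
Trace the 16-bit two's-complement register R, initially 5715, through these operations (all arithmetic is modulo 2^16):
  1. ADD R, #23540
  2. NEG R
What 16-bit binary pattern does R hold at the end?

1000110110111001

Start: R = 5715 = 0001011001010011.
R = 5715 + 23540 = 29255 = 0111001001000111
R = −(29255) = -29255 = 1000110110111001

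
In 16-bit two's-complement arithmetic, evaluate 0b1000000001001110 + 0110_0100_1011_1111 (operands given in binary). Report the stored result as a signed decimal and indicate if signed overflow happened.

-6899; no overflow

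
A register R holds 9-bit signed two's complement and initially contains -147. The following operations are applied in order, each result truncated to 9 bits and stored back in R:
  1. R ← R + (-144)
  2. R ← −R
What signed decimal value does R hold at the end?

Start: R = -147 = 101101101.
R = -147 + (-144) = -291; wraps to 221 = 011011101
R = −(221) = -221 = 100100011

-221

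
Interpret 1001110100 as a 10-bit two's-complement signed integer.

MSB is 1, so the value is negative.
Unsigned reading: 628. Subtract 2^10 = 1024: 628 − 1024 = -396.

-396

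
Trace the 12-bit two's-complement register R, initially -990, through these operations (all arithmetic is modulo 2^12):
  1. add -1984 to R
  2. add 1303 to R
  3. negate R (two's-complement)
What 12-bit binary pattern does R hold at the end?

Start: R = -990 = 110000100010.
R = -990 + (-1984) = -2974; wraps to 1122 = 010001100010
R = 1122 + 1303 = 2425; wraps to -1671 = 100101111001
R = −(-1671) = 1671 = 011010000111

011010000111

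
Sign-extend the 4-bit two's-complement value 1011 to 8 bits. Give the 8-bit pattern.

11111011

MSB of 1011 is 1; replicate it into the new high bits.
1111|1011 → 11111011 (still -5).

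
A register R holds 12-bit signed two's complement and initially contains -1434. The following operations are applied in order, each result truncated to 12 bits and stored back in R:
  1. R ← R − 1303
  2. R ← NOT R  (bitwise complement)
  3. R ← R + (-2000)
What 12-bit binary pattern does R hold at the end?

Start: R = -1434 = 101001100110.
R = -1434 − 1303 = -2737; wraps to 1359 = 010101001111
R = NOT 010101001111 = 101010110000 = -1360
R = -1360 + (-2000) = -3360; wraps to 736 = 001011100000

001011100000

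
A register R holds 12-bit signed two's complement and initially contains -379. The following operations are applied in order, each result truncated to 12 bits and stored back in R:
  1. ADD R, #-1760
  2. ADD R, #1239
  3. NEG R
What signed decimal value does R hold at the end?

Start: R = -379 = 111010000101.
R = -379 + (-1760) = -2139; wraps to 1957 = 011110100101
R = 1957 + 1239 = 3196; wraps to -900 = 110001111100
R = −(-900) = 900 = 001110000100

900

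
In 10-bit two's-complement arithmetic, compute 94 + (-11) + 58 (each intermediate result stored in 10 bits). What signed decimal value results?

141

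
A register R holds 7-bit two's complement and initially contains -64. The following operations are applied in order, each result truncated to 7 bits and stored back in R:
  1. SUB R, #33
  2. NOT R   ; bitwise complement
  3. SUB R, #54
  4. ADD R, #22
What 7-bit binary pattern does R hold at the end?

1000000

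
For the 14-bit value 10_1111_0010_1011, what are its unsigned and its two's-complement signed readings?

unsigned = 12075, signed = -4309

Unsigned: 10111100101011 = 12075.
Signed: MSB=1 → 12075 − 16384 = -4309.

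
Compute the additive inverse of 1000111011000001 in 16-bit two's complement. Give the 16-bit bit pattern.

0111000100111111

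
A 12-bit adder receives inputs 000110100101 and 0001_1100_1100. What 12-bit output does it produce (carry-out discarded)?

001101110001

  000110100101
+ 000111001100
= 001101110001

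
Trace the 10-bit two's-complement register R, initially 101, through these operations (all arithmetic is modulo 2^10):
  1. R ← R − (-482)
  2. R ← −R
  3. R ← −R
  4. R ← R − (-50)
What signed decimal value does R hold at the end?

-391

Start: R = 101 = 0001100101.
R = 101 − (-482) = 583; wraps to -441 = 1001000111
R = −(-441) = 441 = 0110111001
R = −(441) = -441 = 1001000111
R = -441 − (-50) = -391 = 1001111001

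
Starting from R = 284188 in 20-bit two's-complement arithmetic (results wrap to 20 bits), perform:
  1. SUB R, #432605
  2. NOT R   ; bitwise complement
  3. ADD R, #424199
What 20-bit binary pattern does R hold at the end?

Start: R = 284188 = 01000101011000011100.
R = 284188 − 432605 = -148417 = 11011011110000111111
R = NOT 11011011110000111111 = 00100100001111000000 = 148416
R = 148416 + 424199 = 572615; wraps to -475961 = 10001011110011000111

10001011110011000111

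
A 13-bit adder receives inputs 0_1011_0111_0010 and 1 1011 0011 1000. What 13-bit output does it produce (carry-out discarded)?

0011010101010

  0101101110010
+ 1101100111000
= 0011010101010  (discard carry-out 1)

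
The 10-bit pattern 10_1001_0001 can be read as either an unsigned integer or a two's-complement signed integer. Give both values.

Unsigned: 1010010001 = 657.
Signed: MSB=1 → 657 − 1024 = -367.

unsigned = 657, signed = -367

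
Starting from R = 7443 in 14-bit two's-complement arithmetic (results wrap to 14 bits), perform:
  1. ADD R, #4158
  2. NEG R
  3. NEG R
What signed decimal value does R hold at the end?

-4783

Start: R = 7443 = 01110100010011.
R = 7443 + 4158 = 11601; wraps to -4783 = 10110101010001
R = −(-4783) = 4783 = 01001010101111
R = −(4783) = -4783 = 10110101010001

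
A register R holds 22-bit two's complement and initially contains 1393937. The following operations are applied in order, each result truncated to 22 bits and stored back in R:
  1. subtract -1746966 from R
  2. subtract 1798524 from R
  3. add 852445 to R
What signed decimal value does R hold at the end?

-1999480

Start: R = 1393937 = 0101010100010100010001.
R = 1393937 − (-1746966) = 3140903; wraps to -1053401 = 1011111110110100100111
R = -1053401 − 1798524 = -2851925; wraps to 1342379 = 0101000111101110101011
R = 1342379 + 852445 = 2194824; wraps to -1999480 = 1000010111110110001000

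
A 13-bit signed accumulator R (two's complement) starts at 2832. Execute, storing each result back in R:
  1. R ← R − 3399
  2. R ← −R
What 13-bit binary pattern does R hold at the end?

0001000110111

Start: R = 2832 = 0101100010000.
R = 2832 − 3399 = -567 = 1110111001001
R = −(-567) = 567 = 0001000110111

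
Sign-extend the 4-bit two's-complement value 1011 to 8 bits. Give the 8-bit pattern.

MSB of 1011 is 1; replicate it into the new high bits.
1111|1011 → 11111011 (still -5).

11111011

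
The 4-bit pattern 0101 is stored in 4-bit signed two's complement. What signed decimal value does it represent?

5

MSB is 0, so the value is non-negative: 0101 = 5.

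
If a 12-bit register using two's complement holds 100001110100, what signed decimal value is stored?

MSB is 1, so the value is negative.
Invert: 011110001011. Add 1: 011110001100 = 1932. So the value is −1932.

-1932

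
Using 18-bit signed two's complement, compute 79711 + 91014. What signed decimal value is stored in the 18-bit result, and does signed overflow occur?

-91419; overflow

79711 → 010011011101011111
91014 → 010110001110000110
  010011011101011111
+ 010110001110000110
= 101001101011100101
Result 101001101011100101: MSB = 1 → 170725 − 262144 = -91419.
Both addends are non-negative but the stored result is negative: signed overflow. The true value 79711 + 91014 = 170725 lies outside [-131072, 131071].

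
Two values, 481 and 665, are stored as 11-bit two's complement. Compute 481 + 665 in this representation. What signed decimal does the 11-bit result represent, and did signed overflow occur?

-902; overflow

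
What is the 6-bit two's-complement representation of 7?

7 is non-negative, so write it directly in 6 bits: 000111.

000111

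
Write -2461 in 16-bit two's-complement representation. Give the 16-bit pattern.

|-2461| = 2461 = 0000100110011101 in 16 bits.
Invert the bits: 1111011001100010. Add 1: 1111011001100011.
Check: 1111011001100011 reads as 63075 − 65536 = -2461.

1111011001100011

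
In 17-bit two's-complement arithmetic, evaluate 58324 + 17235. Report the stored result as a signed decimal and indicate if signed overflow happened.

58324 → 01110001111010100
17235 → 00100001101010011
  01110001111010100
+ 00100001101010011
= 10010011100100111
Result 10010011100100111: MSB = 1 → 75559 − 131072 = -55513.
Both addends are non-negative but the stored result is negative: signed overflow. The true value 58324 + 17235 = 75559 lies outside [-65536, 65535].

-55513; overflow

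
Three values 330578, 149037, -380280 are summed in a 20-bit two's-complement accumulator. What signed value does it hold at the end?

330578 + 149037 = 479615 (01110101000101111111)
479615 + (-380280) = 99335 (00011000010000000111)

99335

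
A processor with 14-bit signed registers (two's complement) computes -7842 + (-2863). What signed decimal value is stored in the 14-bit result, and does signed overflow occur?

-7842 → 10000101011110
-2863 → 11010011010001
  10000101011110
+ 11010011010001
= 01011000101111  (discard carry-out 1)
Result 01011000101111: MSB = 0 → value 5679.
Both addends are negative but the stored result is non-negative: signed overflow. The true value -7842 + (-2863) = -10705 lies outside [-8192, 8191].

5679; overflow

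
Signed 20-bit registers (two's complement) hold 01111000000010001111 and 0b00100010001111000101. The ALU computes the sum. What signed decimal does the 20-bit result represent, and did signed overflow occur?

01111000000010001111 = 491663 (signed)
0b00100010001111000101 → 00100010001111000101 = 140229 (signed)
  01111000000010001111
+ 00100010001111000101
= 10011010010001010100
Result 10011010010001010100: MSB = 1 → 631892 − 1048576 = -416684.
Both addends are non-negative but the stored result is negative: signed overflow. The true value 491663 + 140229 = 631892 lies outside [-524288, 524287].

-416684; overflow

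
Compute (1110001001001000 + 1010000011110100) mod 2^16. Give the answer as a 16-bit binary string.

1000001100111100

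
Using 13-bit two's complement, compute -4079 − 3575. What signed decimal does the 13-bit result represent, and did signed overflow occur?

538; overflow

-4079 → 1000000010001
3575 → 0110111110111
Subtract via negate-and-add: invert 0110111110111 + 1 = 1001000001001 (i.e. -3575).
  1000000010001
+ 1001000001001
= 0001000011010  (discard carry-out 1)
Result 0001000011010: MSB = 0 → value 538.
Both addends (after negating the subtrahend) are negative but the stored result is non-negative: signed overflow. The true value -4079 − 3575 = -7654 lies outside [-4096, 4095].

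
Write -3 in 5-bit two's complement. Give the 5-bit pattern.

|-3| = 3 = 00011 in 5 bits.
Invert the bits: 11100. Add 1: 11101.
Check: 11101 reads as 29 − 32 = -3.

11101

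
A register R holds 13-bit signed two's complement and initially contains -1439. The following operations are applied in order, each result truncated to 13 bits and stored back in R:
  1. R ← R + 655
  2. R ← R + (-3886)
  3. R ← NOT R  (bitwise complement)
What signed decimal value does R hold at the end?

-3523

Start: R = -1439 = 1101001100001.
R = -1439 + 655 = -784 = 1110011110000
R = -784 + (-3886) = -4670; wraps to 3522 = 0110111000010
R = NOT 0110111000010 = 1001000111101 = -3523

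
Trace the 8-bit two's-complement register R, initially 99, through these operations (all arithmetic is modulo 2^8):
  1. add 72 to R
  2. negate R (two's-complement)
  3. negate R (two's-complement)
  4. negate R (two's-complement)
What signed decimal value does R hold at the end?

85

Start: R = 99 = 01100011.
R = 99 + 72 = 171; wraps to -85 = 10101011
R = −(-85) = 85 = 01010101
R = −(85) = -85 = 10101011
R = −(-85) = 85 = 01010101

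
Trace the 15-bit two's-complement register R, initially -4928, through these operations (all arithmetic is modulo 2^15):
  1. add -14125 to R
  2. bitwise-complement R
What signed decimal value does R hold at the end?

-13716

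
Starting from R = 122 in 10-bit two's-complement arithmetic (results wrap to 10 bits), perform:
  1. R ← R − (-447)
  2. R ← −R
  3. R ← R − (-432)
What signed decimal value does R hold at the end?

Start: R = 122 = 0001111010.
R = 122 − (-447) = 569; wraps to -455 = 1000111001
R = −(-455) = 455 = 0111000111
R = 455 − (-432) = 887; wraps to -137 = 1101110111

-137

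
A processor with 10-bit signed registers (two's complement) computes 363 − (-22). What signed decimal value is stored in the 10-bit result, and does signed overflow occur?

385; no overflow

363 → 0101101011
-22 → 1111101010
Subtract via negate-and-add: invert 1111101010 + 1 = 0000010110 (i.e. 22).
  0101101011
+ 0000010110
= 0110000001
Result 0110000001: MSB = 0 → value 385.
Both addends (after negating the subtrahend) are non-negative and so is the stored result: no signed overflow.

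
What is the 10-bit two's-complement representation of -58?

|-58| = 58 = 0000111010 in 10 bits.
Invert the bits: 1111000101. Add 1: 1111000110.
Check: 1111000110 reads as 966 − 1024 = -58.

1111000110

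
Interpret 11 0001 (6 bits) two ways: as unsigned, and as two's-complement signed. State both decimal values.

unsigned = 49, signed = -15

Unsigned: 110001 = 49.
Signed: MSB=1 → 49 − 64 = -15.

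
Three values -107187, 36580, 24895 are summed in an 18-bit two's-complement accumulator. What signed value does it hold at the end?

-45712

-107187 + 36580 = -70607 (101110110000110001)
-70607 + 24895 = -45712 (110100110101110000)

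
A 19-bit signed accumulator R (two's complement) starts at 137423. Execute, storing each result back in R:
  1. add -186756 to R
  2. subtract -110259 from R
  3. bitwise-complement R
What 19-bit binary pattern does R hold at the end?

1110001001000000001

Start: R = 137423 = 0100001100011001111.
R = 137423 + (-186756) = -49333 = 1110011111101001011
R = -49333 − (-110259) = 60926 = 0001110110111111110
R = NOT 0001110110111111110 = 1110001001000000001 = -60927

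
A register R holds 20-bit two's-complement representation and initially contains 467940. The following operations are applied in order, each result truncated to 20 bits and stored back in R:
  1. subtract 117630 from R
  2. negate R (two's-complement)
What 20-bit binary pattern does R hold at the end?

10101010011110011010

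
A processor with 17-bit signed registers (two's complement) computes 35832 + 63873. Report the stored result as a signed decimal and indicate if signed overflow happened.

-31367; overflow

35832 → 01000101111111000
63873 → 01111100110000001
  01000101111111000
+ 01111100110000001
= 11000010101111001
Result 11000010101111001: MSB = 1 → 99705 − 131072 = -31367.
Both addends are non-negative but the stored result is negative: signed overflow. The true value 35832 + 63873 = 99705 lies outside [-65536, 65535].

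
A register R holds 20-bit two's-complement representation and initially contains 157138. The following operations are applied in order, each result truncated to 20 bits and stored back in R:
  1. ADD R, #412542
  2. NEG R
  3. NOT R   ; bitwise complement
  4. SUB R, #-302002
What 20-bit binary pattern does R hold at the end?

11010100110100000001

Start: R = 157138 = 00100110010111010010.
R = 157138 + 412542 = 569680; wraps to -478896 = 10001011000101010000
R = −(-478896) = 478896 = 01110100111010110000
R = NOT 01110100111010110000 = 10001011000101001111 = -478897
R = -478897 − (-302002) = -176895 = 11010100110100000001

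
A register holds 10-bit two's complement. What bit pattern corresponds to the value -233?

1100010111

|-233| = 233 = 0011101001 in 10 bits.
Invert the bits: 1100010110. Add 1: 1100010111.
Check: 1100010111 reads as 791 − 1024 = -233.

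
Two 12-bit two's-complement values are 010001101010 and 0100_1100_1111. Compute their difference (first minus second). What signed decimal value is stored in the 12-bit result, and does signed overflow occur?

-101; no overflow

010001101010 = 1130 (signed)
0100_1100_1111 → 010011001111 = 1231 (signed)
Subtract via negate-and-add: invert 010011001111 + 1 = 101100110001 (i.e. -1231).
  010001101010
+ 101100110001
= 111110011011
Result 111110011011: MSB = 1 → 3995 − 4096 = -101.
Addends (after negating the subtrahend) have opposite signs, so signed overflow cannot occur.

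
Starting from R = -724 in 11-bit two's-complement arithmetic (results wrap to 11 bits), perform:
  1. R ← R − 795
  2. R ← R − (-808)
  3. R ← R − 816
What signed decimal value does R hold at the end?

521

Start: R = -724 = 10100101100.
R = -724 − 795 = -1519; wraps to 529 = 01000010001
R = 529 − (-808) = 1337; wraps to -711 = 10100111001
R = -711 − 816 = -1527; wraps to 521 = 01000001001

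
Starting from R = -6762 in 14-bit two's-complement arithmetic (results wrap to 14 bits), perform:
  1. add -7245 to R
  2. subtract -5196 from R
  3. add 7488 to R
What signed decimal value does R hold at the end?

-1323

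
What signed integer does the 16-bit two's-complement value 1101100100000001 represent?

-9983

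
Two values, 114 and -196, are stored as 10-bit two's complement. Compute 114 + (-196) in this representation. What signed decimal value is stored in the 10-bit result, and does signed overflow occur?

114 → 0001110010
-196 → 1100111100
  0001110010
+ 1100111100
= 1110101110
Result 1110101110: MSB = 1 → 942 − 1024 = -82.
Addends have opposite signs, so signed overflow cannot occur.

-82; no overflow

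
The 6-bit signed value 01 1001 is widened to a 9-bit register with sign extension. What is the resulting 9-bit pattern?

000011001

MSB of 011001 is 0; replicate it into the new high bits.
000|011001 → 000011001 (still 25).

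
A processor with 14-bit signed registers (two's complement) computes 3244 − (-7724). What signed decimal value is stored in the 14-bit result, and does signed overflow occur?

-5416; overflow

3244 → 00110010101100
-7724 → 10000111010100
Subtract via negate-and-add: invert 10000111010100 + 1 = 01111000101100 (i.e. 7724).
  00110010101100
+ 01111000101100
= 10101011011000
Result 10101011011000: MSB = 1 → 10968 − 16384 = -5416.
Both addends (after negating the subtrahend) are non-negative but the stored result is negative: signed overflow. The true value 3244 − (-7724) = 10968 lies outside [-8192, 8191].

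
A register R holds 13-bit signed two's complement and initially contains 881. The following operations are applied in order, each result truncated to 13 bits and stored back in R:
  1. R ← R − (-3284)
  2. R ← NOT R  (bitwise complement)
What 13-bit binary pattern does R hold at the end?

0111110111010

Start: R = 881 = 0001101110001.
R = 881 − (-3284) = 4165; wraps to -4027 = 1000001000101
R = NOT 1000001000101 = 0111110111010 = 4026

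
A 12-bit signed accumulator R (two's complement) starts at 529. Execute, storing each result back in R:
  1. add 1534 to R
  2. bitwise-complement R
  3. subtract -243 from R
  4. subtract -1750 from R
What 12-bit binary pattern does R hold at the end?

111110111001

Start: R = 529 = 001000010001.
R = 529 + 1534 = 2063; wraps to -2033 = 100000001111
R = NOT 100000001111 = 011111110000 = 2032
R = 2032 − (-243) = 2275; wraps to -1821 = 100011100011
R = -1821 − (-1750) = -71 = 111110111001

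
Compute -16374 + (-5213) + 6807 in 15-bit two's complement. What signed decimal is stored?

-14780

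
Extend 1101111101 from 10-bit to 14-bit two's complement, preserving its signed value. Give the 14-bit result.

MSB of 1101111101 is 1; replicate it into the new high bits.
1111|1101111101 → 11111101111101 (still -131).

11111101111101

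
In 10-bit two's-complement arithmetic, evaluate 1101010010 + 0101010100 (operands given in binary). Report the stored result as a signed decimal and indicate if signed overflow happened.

1101010010 = -174 (signed)
0101010100 = 340 (signed)
  1101010010
+ 0101010100
= 0010100110  (discard carry-out 1)
Result 0010100110: MSB = 0 → value 166.
Addends have opposite signs, so signed overflow cannot occur.

166; no overflow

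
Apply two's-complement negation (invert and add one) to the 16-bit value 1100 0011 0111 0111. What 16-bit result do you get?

0011110010001001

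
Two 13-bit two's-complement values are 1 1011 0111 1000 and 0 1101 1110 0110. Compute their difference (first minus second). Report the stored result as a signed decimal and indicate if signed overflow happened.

3474; overflow

1 1011 0111 1000 → 1101101111000 = -1160 (signed)
0 1101 1110 0110 → 0110111100110 = 3558 (signed)
Subtract via negate-and-add: invert 0110111100110 + 1 = 1001000011010 (i.e. -3558).
  1101101111000
+ 1001000011010
= 0110110010010  (discard carry-out 1)
Result 0110110010010: MSB = 0 → value 3474.
Both addends (after negating the subtrahend) are negative but the stored result is non-negative: signed overflow. The true value -1160 − 3558 = -4718 lies outside [-4096, 4095].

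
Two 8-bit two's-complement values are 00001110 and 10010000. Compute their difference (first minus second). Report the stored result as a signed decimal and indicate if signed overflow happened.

126; no overflow

00001110 = 14 (signed)
10010000 = -112 (signed)
Subtract via negate-and-add: invert 10010000 + 1 = 01110000 (i.e. 112).
  00001110
+ 01110000
= 01111110
Result 01111110: MSB = 0 → value 126.
Both addends (after negating the subtrahend) are non-negative and so is the stored result: no signed overflow.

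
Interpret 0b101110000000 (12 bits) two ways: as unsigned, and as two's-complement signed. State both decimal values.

unsigned = 2944, signed = -1152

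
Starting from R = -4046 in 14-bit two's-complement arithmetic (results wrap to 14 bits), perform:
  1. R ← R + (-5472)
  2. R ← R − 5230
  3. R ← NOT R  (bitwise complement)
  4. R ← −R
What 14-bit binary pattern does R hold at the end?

00011001100101

Start: R = -4046 = 11000000110010.
R = -4046 + (-5472) = -9518; wraps to 6866 = 01101011010010
R = 6866 − 5230 = 1636 = 00011001100100
R = NOT 00011001100100 = 11100110011011 = -1637
R = −(-1637) = 1637 = 00011001100101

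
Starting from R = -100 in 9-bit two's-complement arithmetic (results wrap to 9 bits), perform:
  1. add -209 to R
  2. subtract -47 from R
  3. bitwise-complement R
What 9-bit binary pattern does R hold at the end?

100000101

Start: R = -100 = 110011100.
R = -100 + (-209) = -309; wraps to 203 = 011001011
R = 203 − (-47) = 250 = 011111010
R = NOT 011111010 = 100000101 = -251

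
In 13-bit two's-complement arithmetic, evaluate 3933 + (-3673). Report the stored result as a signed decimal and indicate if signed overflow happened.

3933 → 0111101011101
-3673 → 1000110100111
  0111101011101
+ 1000110100111
= 0000100000100  (discard carry-out 1)
Result 0000100000100: MSB = 0 → value 260.
Addends have opposite signs, so signed overflow cannot occur.

260; no overflow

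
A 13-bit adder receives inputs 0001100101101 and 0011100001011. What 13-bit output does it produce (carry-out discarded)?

  0001100101101
+ 0011100001011
= 0101000111000

0101000111000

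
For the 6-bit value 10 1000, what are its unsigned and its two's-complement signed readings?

Unsigned: 101000 = 40.
Signed: MSB=1 → 40 − 64 = -24.

unsigned = 40, signed = -24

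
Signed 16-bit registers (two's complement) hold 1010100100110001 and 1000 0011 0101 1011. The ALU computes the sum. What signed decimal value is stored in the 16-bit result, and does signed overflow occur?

11404; overflow

1010100100110001 = -22223 (signed)
1000 0011 0101 1011 → 1000001101011011 = -31909 (signed)
  1010100100110001
+ 1000001101011011
= 0010110010001100  (discard carry-out 1)
Result 0010110010001100: MSB = 0 → value 11404.
Both addends are negative but the stored result is non-negative: signed overflow. The true value -22223 + (-31909) = -54132 lies outside [-32768, 32767].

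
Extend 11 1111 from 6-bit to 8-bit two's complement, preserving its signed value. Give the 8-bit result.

MSB of 111111 is 1; replicate it into the new high bits.
11|111111 → 11111111 (still -1).

11111111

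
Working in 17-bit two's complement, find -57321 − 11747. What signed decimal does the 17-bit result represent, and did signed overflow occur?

-57321 → 10010000000010111
11747 → 00010110111100011
Subtract via negate-and-add: invert 00010110111100011 + 1 = 11101001000011101 (i.e. -11747).
  10010000000010111
+ 11101001000011101
= 01111001000110100  (discard carry-out 1)
Result 01111001000110100: MSB = 0 → value 62004.
Both addends (after negating the subtrahend) are negative but the stored result is non-negative: signed overflow. The true value -57321 − 11747 = -69068 lies outside [-65536, 65535].

62004; overflow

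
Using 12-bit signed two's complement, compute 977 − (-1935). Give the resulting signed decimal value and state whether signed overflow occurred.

-1184; overflow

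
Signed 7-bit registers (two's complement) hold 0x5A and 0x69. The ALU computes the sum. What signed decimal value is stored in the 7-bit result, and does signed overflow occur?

-61; no overflow

0x5A = 1011010 = -38 (signed)
0x69 = 1101001 = -23 (signed)
  1011010
+ 1101001
= 1000011  (discard carry-out 1)
Result 1000011: MSB = 1 → 67 − 128 = -61.
Both addends are negative and so is the stored result: no signed overflow.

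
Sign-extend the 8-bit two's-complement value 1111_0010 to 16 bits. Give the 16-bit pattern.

MSB of 11110010 is 1; replicate it into the new high bits.
11111111|11110010 → 1111111111110010 (still -14).

1111111111110010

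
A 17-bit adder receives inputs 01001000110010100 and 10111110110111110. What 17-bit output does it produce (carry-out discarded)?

00000111101010010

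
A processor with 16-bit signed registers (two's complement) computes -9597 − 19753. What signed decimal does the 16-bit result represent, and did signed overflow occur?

-29350; no overflow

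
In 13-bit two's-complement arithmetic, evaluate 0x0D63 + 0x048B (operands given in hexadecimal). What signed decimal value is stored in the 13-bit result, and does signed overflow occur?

-3602; overflow

0x0D63 = 0110101100011 = 3427 (signed)
0x048B = 0010010001011 = 1163 (signed)
  0110101100011
+ 0010010001011
= 1000111101110
Result 1000111101110: MSB = 1 → 4590 − 8192 = -3602.
Both addends are non-negative but the stored result is negative: signed overflow. The true value 3427 + 1163 = 4590 lies outside [-4096, 4095].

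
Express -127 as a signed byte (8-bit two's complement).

|-127| = 127 = 01111111 in 8 bits.
Invert the bits: 10000000. Add 1: 10000001.

10000001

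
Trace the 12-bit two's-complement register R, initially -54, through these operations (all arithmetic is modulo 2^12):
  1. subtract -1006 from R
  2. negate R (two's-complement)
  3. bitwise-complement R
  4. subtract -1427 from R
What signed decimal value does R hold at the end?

Start: R = -54 = 111111001010.
R = -54 − (-1006) = 952 = 001110111000
R = −(952) = -952 = 110001001000
R = NOT 110001001000 = 001110110111 = 951
R = 951 − (-1427) = 2378; wraps to -1718 = 100101001010

-1718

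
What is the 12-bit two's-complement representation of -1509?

101000011011

|-1509| = 1509 = 010111100101 in 12 bits.
Invert the bits: 101000011010. Add 1: 101000011011.
Check: 101000011011 reads as 2587 − 4096 = -1509.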